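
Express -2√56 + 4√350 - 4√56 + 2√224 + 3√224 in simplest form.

28*√14

2√56 = 4*√14; 4√350 = 20*√14; 4√56 = 8*√14; 2√224 = 8*√14; 3√224 = 12*√14
Combine: (-4 + 20 - 8 + 8 + 12)·√14 = 28*√14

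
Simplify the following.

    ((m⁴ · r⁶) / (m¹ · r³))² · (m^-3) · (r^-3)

m³*r³

Inside the bracket: m³ · r³
Raise to the power 2: m⁶ · r⁶
Multiply by (m^-3) · (r^-3): add exponents.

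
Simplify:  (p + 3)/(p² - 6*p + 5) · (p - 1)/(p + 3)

1/(p - 5)

Factor: p² - 6*p + 5 = (p - 1)·(p - 5)
Cancel the common factors (p - 1), (p + 3).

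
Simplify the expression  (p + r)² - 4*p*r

After expansion: p² - 2*p*r + r² — a perfect-square trinomial.

(p - r)²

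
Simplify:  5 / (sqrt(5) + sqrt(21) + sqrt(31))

Group as (sqrt(5) + sqrt(31)) + sqrt(21); multiply by (sqrt(5) + sqrt(31)) - sqrt(21), then rationalise the remaining surd.

(-2*sqrt(3255) - 5*sqrt(31) + 15*sqrt(21) + 47*sqrt(5))/79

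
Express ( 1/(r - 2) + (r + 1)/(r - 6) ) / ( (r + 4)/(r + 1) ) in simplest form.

Numerator: 1/(r - 2) + (r + 1)/(r - 6) = (r² - 8)/(r² - 8*r + 12)
Denominator: (r + 4)/(r + 1) = (r + 4)/(r + 1)
Divide: ((r² - 8)/(r² - 8*r + 12)) · ((r + 1)/(r + 4)) = (r³ + r² - 8*r - 8)/(r³ - 4*r² - 20*r + 48)

(r³ + r² - 8*r - 8)/(r³ - 4*r² - 20*r + 48)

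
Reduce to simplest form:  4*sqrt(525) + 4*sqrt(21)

4*sqrt(525) = 20*sqrt(21); 4*sqrt(21) = 4*sqrt(21)
Combine: (20 + 4)·sqrt(21) = 24*sqrt(21)

24*sqrt(21)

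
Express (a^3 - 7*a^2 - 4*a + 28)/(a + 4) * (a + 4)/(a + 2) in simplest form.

a^2 - 9*a + 14

Factor: a^3 - 7*a^2 - 4*a + 28 = (a + 2)*(a - 2)*(a - 7)
Cancel the common factors (a + 2), (a + 4).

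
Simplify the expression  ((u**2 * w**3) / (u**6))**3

w**9/u**12

Inside the bracket: (u**-4) * w**3
Raise to the power 3: (u**-12) * w**9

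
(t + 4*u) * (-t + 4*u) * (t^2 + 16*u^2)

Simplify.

Pair the conjugate factors: ((4*u)+t)((4*u)-t) = -t^2 + 16*u^2, then repeat with the next factor.

-t^4 + 256*u^4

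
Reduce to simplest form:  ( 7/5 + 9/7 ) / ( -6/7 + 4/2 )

Numerator: 7/5 + 9/7 = 94/35
Denominator: -6/7 + 4/2 = 8/7
Divide: (94/35) · (7/8) = 47/20

47/20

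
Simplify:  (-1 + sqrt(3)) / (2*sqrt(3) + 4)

(-5 + 3*sqrt(3))/2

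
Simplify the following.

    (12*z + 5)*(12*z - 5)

144*z**2 - 25

Difference of squares with P = 12*z, Q = 5.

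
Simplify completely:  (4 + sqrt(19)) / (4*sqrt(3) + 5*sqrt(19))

(-4*sqrt(57) - 16*sqrt(3) + 20*sqrt(19) + 95)/427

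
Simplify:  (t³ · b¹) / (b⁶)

t³/b⁵

Quotient: t³ · (b^-5)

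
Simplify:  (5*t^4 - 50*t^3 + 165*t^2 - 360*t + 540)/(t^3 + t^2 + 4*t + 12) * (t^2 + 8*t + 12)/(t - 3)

5*t^2 - 180

Factor: 5*t^4 - 50*t^3 + 165*t^2 - 360*t + 540 = 5*(t - 3)*(t^2 - t + 6)*(t - 6);  t^3 + t^2 + 4*t + 12 = (t^2 - t + 6)*(t + 2);  t^2 + 8*t + 12 = (t + 6)*(t + 2)
Cancel the common factors (t^2 - t + 6), (t - 3), (t + 2).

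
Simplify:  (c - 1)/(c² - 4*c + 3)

1/(c - 3)

Factor: c² - 4*c + 3 = (c - 3)·(c - 1)
Cancel the common factor (c - 1).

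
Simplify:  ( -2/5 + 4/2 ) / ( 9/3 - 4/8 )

16/25

Numerator: -2/5 + 4/2 = 8/5
Denominator: 9/3 - 4/8 = 5/2
Divide: (8/5) · (2/5) = 16/25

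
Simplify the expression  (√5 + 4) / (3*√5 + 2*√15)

Multiply numerator and denominator by -2*√15 + 3*√5.
Denominator becomes -15; numerator becomes -8*√15 - 10*√3 + 15 + 12*√5.

(-12*√5 - 15 + 10*√3 + 8*√15)/15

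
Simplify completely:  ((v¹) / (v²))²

Inside the bracket: (v^-1)
Raise to the power 2: (v^-2)

v^(-2)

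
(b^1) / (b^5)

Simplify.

b^(-4)

Quotient: (b^-4)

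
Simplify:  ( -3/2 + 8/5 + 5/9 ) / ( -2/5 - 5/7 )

Numerator: -3/2 + 8/5 + 5/9 = 59/90
Denominator: -2/5 - 5/7 = -39/35
Divide: (59/90) · (-35/39) = -413/702

-413/702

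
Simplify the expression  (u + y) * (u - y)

Pair the conjugate factors: (u+y)(u-y) = u^2 - y^2.

u^2 - y^2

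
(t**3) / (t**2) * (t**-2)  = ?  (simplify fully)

1/t

Quotient: t**1
Multiply by (t**-2): add exponents.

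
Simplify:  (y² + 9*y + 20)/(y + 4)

y + 5

Factor: y² + 9*y + 20 = (y + 4)·(y + 5)
Cancel the common factor (y + 4).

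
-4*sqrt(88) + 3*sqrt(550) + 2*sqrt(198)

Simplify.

4*sqrt(88) = 8*sqrt(22); 3*sqrt(550) = 15*sqrt(22); 2*sqrt(198) = 6*sqrt(22)
Combine: (-8 + 15 + 6)·sqrt(22) = 13*sqrt(22)

13*sqrt(22)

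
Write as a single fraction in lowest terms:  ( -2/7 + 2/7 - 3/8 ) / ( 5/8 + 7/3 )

Numerator: -2/7 + 2/7 - 3/8 = -3/8
Denominator: 5/8 + 7/3 = 71/24
Divide: (-3/8) · (24/71) = -9/71

-9/71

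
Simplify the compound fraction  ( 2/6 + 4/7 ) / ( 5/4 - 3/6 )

76/63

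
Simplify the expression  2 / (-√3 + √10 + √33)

Group as (√10 + √33) - √3; multiply by (√10 + √33) + √3, then rationalise the remaining surd.

(-13*√10 - 3*√110 + 20*√3 + 10*√33)/70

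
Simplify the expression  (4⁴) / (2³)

2^5

4⁴ = 2^8; 2³ = 2^3
Combine exponents: 2^5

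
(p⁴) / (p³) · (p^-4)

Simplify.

p^(-3)

Quotient: p¹
Multiply by (p^-4): add exponents.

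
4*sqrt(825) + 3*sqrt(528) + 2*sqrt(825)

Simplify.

4*sqrt(825) = 20*sqrt(33); 3*sqrt(528) = 12*sqrt(33); 2*sqrt(825) = 10*sqrt(33)
Combine: (20 + 12 + 10)·sqrt(33) = 42*sqrt(33)

42*sqrt(33)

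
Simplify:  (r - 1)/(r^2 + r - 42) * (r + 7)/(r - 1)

1/(r - 6)

Factor: r^2 + r - 42 = (r - 6)*(r + 7)
Cancel the common factors (r - 1), (r + 7).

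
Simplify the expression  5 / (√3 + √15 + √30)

Group as (√3 + √15) + √30; multiply by (√3 + √15) - √30, then rationalise the remaining surd.

(-25*√6 - 10*√30 + 15*√15 + 35*√3)/6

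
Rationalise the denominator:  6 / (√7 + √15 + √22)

Group as (√15 + √22) + √7; multiply by (√15 + √22) - √7, then rationalise the remaining surd.

(-√2310 + 7*√15 + 15*√7)/35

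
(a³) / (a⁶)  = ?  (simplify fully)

Quotient: (a^-3)

a^(-3)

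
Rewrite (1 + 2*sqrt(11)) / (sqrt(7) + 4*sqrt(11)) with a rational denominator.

(-2*sqrt(77) - sqrt(7) + 4*sqrt(11) + 88)/169

Multiply numerator and denominator by -sqrt(7) + 4*sqrt(11).
Denominator becomes 169; numerator becomes -2*sqrt(77) - sqrt(7) + 4*sqrt(11) + 88.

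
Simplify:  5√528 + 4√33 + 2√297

30*√33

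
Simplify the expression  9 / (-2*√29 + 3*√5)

Multiply numerator and denominator by 3*√5 + 2*√29.
Denominator becomes -71; numerator becomes 27*√5 + 18*√29.

(-18*√29 - 27*√5)/71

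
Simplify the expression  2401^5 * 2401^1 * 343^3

2401^5 = 7^20; 2401^1 = 7^4; 343^3 = 7^9
Combine exponents: 7^33

7^33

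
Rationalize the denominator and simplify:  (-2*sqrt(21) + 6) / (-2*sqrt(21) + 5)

(-2*sqrt(21) + 54)/59

Multiply numerator and denominator by 5 + 2*sqrt(21).
Denominator becomes -59; numerator becomes -54 + 2*sqrt(21).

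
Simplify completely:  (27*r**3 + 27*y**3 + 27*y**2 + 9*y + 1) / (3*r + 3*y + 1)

9*r**2 - 9*r*y - 3*r + 9*y**2 + 6*y + 1

Apply the sum-of-cubes factorisation and cancel (3*r + 3*y + 1).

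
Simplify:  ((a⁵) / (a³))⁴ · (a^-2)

a⁶

Inside the bracket: a²
Raise to the power 4: a⁸
Multiply by (a^-2): add exponents.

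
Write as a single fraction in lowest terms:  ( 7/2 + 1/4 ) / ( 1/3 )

45/4

Numerator: 7/2 + 1/4 = 15/4
Denominator: 1/3 = 1/3
Divide: (15/4) · (3) = 45/4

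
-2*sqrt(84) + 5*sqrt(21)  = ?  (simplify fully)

sqrt(21)

2*sqrt(84) = 4*sqrt(21); 5*sqrt(21) = 5*sqrt(21)
Combine: (-4 + 5)·sqrt(21) = sqrt(21)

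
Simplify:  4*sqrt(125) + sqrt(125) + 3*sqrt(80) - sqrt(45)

34*sqrt(5)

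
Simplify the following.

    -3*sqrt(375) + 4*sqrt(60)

3*sqrt(375) = 15*sqrt(15); 4*sqrt(60) = 8*sqrt(15)
Combine: (-15 + 8)·sqrt(15) = -7*sqrt(15)

-7*sqrt(15)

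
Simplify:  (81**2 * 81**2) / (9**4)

3**8

81**2 = 3**8; 81**2 = 3**8; 9**4 = 3**8
Combine exponents: 3**8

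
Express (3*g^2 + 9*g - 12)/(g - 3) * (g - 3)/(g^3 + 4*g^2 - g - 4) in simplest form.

3/(g + 1)

Factor: 3*g^2 + 9*g - 12 = 3*(g - 1)*(g + 4);  g^3 + 4*g^2 - g - 4 = (g - 1)*(g + 4)*(g + 1)
Cancel the common factors (g + 4), (g - 3), (g - 1).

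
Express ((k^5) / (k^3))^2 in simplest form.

Inside the bracket: k^2
Raise to the power 2: k^4

k^4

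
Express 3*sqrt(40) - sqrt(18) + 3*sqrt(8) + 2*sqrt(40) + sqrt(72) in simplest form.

9*sqrt(2) + 10*sqrt(10)

3*sqrt(40) = 6*sqrt(10); sqrt(18) = 3*sqrt(2); 3*sqrt(8) = 6*sqrt(2); 2*sqrt(40) = 4*sqrt(10); sqrt(72) = 6*sqrt(2)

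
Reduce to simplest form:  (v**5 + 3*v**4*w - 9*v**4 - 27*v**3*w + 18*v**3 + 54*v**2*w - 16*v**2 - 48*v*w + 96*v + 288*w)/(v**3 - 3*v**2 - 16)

v**2 + 3*v*w - 6*v - 18*w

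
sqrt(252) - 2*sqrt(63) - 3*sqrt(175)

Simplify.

-15*sqrt(7)

sqrt(252) = 6*sqrt(7); 2*sqrt(63) = 6*sqrt(7); 3*sqrt(175) = 15*sqrt(7)
Combine: (6 - 6 - 15)·sqrt(7) = -15*sqrt(7)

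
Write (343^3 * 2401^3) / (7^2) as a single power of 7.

7^19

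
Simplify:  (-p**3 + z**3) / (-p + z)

Apply the difference-of-cubes factorisation and cancel (-p + z).

p**2 + p*z + z**2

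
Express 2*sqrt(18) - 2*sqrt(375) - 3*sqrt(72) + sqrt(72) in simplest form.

-10*sqrt(15) - 6*sqrt(2)

2*sqrt(18) = 6*sqrt(2); 2*sqrt(375) = 10*sqrt(15); 3*sqrt(72) = 18*sqrt(2); sqrt(72) = 6*sqrt(2)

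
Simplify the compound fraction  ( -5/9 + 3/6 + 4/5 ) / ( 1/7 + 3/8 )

Numerator: -5/9 + 3/6 + 4/5 = 67/90
Denominator: 1/7 + 3/8 = 29/56
Divide: (67/90) · (56/29) = 1876/1305

1876/1305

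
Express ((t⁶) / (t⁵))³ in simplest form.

t³

Inside the bracket: t¹
Raise to the power 3: t³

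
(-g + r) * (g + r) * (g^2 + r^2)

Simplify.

-g^4 + r^4

Telescope via difference of squares: (r+g)(r-g) = -g^2 + r^2, then repeat with the next factor.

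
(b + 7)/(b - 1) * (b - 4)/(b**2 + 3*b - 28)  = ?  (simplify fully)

Factor: b**2 + 3*b - 28 = (b - 4)*(b + 7)
Cancel the common factors (b - 4), (b + 7).

1/(b - 1)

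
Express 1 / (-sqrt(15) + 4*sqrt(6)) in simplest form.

(sqrt(15) + 4*sqrt(6))/81

Multiply numerator and denominator by sqrt(15) + 4*sqrt(6).
Denominator becomes 81; numerator becomes sqrt(15) + 4*sqrt(6).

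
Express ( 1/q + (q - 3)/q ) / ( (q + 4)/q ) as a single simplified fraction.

(q - 2)/(q + 4)

Numerator: 1/q + (q - 3)/q = (q - 2)/q
Denominator: (q + 4)/q = (q + 4)/q
Divide: ((q - 2)/q) · (q/(q + 4)) = (q - 2)/(q + 4)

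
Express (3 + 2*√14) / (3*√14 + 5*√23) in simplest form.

(-84 - 9*√14 + 15*√23 + 10*√322)/449

Multiply numerator and denominator by -5*√23 + 3*√14.
Denominator becomes -449; numerator becomes -10*√322 - 15*√23 + 9*√14 + 84.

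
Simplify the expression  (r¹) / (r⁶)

Quotient: (r^-5)

r^(-5)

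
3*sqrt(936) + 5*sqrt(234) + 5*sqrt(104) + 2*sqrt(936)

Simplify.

55*sqrt(26)

3*sqrt(936) = 18*sqrt(26); 5*sqrt(234) = 15*sqrt(26); 5*sqrt(104) = 10*sqrt(26); 2*sqrt(936) = 12*sqrt(26)
Combine: (18 + 15 + 10 + 12)·sqrt(26) = 55*sqrt(26)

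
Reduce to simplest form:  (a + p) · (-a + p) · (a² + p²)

Pair the conjugate factors: (p+a)(p-a) = -a² + p², then repeat with the next factor.

-a⁴ + p⁴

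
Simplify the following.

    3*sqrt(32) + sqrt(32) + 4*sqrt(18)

3*sqrt(32) = 12*sqrt(2); sqrt(32) = 4*sqrt(2); 4*sqrt(18) = 12*sqrt(2)
Combine: (12 + 4 + 12)·sqrt(2) = 28*sqrt(2)

28*sqrt(2)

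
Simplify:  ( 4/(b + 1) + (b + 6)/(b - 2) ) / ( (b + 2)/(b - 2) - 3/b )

Numerator: 4/(b + 1) + (b + 6)/(b - 2) = (b^2 + 11*b - 2)/(b^2 - b - 2)
Denominator: (b + 2)/(b - 2) - 3/b = (b^2 - b + 6)/(b^2 - 2*b)
Divide: ((b^2 + 11*b - 2)/(b^2 - b - 2)) · ((b^2 - 2*b)/(b^2 - b + 6)) = (b^3 + 11*b^2 - 2*b)/(b^3 + 5*b + 6)

(b^3 + 11*b^2 - 2*b)/(b^3 + 5*b + 6)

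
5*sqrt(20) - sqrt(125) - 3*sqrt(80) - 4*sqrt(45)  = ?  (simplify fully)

-19*sqrt(5)

5*sqrt(20) = 10*sqrt(5); sqrt(125) = 5*sqrt(5); 3*sqrt(80) = 12*sqrt(5); 4*sqrt(45) = 12*sqrt(5)
Combine: (10 - 5 - 12 - 12)·sqrt(5) = -19*sqrt(5)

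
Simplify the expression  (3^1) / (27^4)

3^(-11)

3^1 = 3^1; 27^4 = 3^12
Combine exponents: 3^(-11)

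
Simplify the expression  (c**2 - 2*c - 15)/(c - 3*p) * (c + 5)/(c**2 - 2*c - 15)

Factor: c**2 - 2*c - 15 = (c - 5)*(c + 3);  c**2 - 2*c - 15 = (c - 5)*(c + 3)
Cancel the common factors (c + 3), (c - 5).

(-c - 5)/(-c + 3*p)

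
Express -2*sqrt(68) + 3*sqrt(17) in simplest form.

2*sqrt(68) = 4*sqrt(17); 3*sqrt(17) = 3*sqrt(17)
Combine: (-4 + 3)·sqrt(17) = -sqrt(17)

-sqrt(17)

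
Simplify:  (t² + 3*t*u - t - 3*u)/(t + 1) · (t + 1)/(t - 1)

t + 3*u

Factor: t² + 3*t*u - t - 3*u = (t + 3*u)·(t - 1)
Cancel the common factors (t + 1), (t - 1).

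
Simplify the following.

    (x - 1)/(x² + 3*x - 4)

Factor: x² + 3*x - 4 = (x + 4)·(x - 1)
Cancel the common factor (x - 1).

1/(x + 4)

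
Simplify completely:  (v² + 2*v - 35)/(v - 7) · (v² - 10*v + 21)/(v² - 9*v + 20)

Factor: v² + 2*v - 35 = (v - 5)·(v + 7);  v² - 10*v + 21 = (v - 7)·(v - 3);  v² - 9*v + 20 = (v - 4)·(v - 5)
Cancel the common factors (v - 7), (v - 5).

(v² + 4*v - 21)/(v - 4)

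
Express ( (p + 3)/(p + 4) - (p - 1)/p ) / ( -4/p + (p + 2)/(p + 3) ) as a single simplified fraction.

Numerator: (p + 3)/(p + 4) - (p - 1)/p = 4/(p^2 + 4*p)
Denominator: -4/p + (p + 2)/(p + 3) = (p^2 - 2*p - 12)/(p^2 + 3*p)
Divide: (4/(p^2 + 4*p)) · ((p^2 + 3*p)/(p^2 - 2*p - 12)) = (4*p + 12)/(p^3 + 2*p^2 - 20*p - 48)

(4*p + 12)/(p^3 + 2*p^2 - 20*p - 48)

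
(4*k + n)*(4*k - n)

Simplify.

Difference of squares with P = 4*k, Q = n.

16*k^2 - n^2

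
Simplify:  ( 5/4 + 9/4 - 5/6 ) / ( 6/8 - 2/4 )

32/3

Numerator: 5/4 + 9/4 - 5/6 = 8/3
Denominator: 6/8 - 2/4 = 1/4
Divide: (8/3) · (4) = 32/3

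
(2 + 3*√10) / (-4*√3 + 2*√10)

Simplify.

(-3*√30 - 15 - 2*√3 - √10)/2

Multiply numerator and denominator by 2*√10 + 4*√3.
Denominator becomes -8; numerator becomes 4*√10 + 8*√3 + 60 + 12*√30.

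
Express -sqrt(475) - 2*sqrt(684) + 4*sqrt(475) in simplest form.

sqrt(475) = 5*sqrt(19); 2*sqrt(684) = 12*sqrt(19); 4*sqrt(475) = 20*sqrt(19)
Combine: (-5 - 12 + 20)·sqrt(19) = 3*sqrt(19)

3*sqrt(19)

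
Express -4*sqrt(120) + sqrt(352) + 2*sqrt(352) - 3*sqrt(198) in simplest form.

4*sqrt(120) = 8*sqrt(30); sqrt(352) = 4*sqrt(22); 2*sqrt(352) = 8*sqrt(22); 3*sqrt(198) = 9*sqrt(22)

-8*sqrt(30) + 3*sqrt(22)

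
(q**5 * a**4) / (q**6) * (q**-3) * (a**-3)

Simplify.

Quotient: (q**-1) * a**4
Multiply by (q**-3) * (a**-3): add exponents.

a/q**4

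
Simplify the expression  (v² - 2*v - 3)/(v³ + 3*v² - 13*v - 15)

1/(v + 5)

Factor: v² - 2*v - 3 = (v - 3)·(v + 1);  v³ + 3*v² - 13*v - 15 = (v - 3)·(v + 1)·(v + 5)
Cancel the common factors (v + 1), (v - 3).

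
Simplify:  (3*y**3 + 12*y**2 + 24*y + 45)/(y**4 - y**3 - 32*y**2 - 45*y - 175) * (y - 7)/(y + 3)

Factor: 3*y**3 + 12*y**2 + 24*y + 45 = 3*(y + 3)*(y**2 + y + 5);  y**4 - y**3 - 32*y**2 - 45*y - 175 = (y + 5)*(y**2 + y + 5)*(y - 7)
Cancel the common factors (y**2 + y + 5), (y + 3), (y - 7).

3/(y + 5)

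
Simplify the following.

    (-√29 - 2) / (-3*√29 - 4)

(2*√29 + 79)/245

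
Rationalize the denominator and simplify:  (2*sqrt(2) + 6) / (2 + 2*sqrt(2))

-1 + 2*sqrt(2)

Multiply numerator and denominator by -2*sqrt(2) + 2.
Denominator becomes -4; numerator becomes -8*sqrt(2) + 4.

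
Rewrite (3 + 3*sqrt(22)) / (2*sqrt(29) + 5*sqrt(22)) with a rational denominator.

Multiply numerator and denominator by -2*sqrt(29) + 5*sqrt(22).
Denominator becomes 434; numerator becomes -6*sqrt(638) - 6*sqrt(29) + 15*sqrt(22) + 330.

(-6*sqrt(638) - 6*sqrt(29) + 15*sqrt(22) + 330)/434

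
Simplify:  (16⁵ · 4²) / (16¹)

16⁵ = 2^20; 4² = 2^4; 16¹ = 2^4
Combine exponents: 2^20

2^20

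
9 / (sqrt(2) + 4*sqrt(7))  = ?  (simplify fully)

Multiply numerator and denominator by -4*sqrt(7) + sqrt(2).
Denominator becomes -110; numerator becomes -36*sqrt(7) + 9*sqrt(2).

(-9*sqrt(2) + 36*sqrt(7))/110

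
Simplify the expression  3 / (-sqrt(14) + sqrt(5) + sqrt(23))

Group as (sqrt(5) + sqrt(23)) - sqrt(14); multiply by (sqrt(5) + sqrt(23)) + sqrt(14), then rationalise the remaining surd.

(-7*sqrt(14) - 2*sqrt(23) + 16*sqrt(5) + sqrt(1610))/44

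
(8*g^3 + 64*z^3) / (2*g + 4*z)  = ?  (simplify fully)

4*g^2 - 8*g*z + 16*z^2

Apply the sum-of-cubes factorisation and cancel (2*g + 4*z).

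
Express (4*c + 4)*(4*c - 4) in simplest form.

16*c^2 - 16

(4*c)^2 - (4)^2 = 16*c^2 - 16.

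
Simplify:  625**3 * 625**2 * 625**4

625**3 = 5**12; 625**2 = 5**8; 625**4 = 5**16
Combine exponents: 5**36

5**36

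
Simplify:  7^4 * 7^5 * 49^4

7^17

7^4 = 7^4; 7^5 = 7^5; 49^4 = 7^8
Combine exponents: 7^17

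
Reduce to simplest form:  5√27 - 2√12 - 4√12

3*√3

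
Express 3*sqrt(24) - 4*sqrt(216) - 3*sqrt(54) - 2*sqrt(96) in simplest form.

-35*sqrt(6)

3*sqrt(24) = 6*sqrt(6); 4*sqrt(216) = 24*sqrt(6); 3*sqrt(54) = 9*sqrt(6); 2*sqrt(96) = 8*sqrt(6)
Combine: (6 - 24 - 9 - 8)·sqrt(6) = -35*sqrt(6)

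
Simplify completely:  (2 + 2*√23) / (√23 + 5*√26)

Multiply numerator and denominator by -5*√26 + √23.
Denominator becomes -627; numerator becomes -10*√598 - 10*√26 + 2*√23 + 46.

(-46 - 2*√23 + 10*√26 + 10*√598)/627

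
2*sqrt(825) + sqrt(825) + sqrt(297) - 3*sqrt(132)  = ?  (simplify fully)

2*sqrt(825) = 10*sqrt(33); sqrt(825) = 5*sqrt(33); sqrt(297) = 3*sqrt(33); 3*sqrt(132) = 6*sqrt(33)
Combine: (10 + 5 + 3 - 6)·sqrt(33) = 12*sqrt(33)

12*sqrt(33)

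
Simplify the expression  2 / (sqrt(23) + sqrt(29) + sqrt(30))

(-sqrt(20010) + 11*sqrt(30) + 12*sqrt(29) + 18*sqrt(23))/546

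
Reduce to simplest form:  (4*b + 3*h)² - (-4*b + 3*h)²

48*b*h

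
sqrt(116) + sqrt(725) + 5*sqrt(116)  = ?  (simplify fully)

17*sqrt(29)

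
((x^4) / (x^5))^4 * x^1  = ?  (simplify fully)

x^(-3)

Inside the bracket: (x^-1)
Raise to the power 4: (x^-4)
Multiply by x^1: add exponents.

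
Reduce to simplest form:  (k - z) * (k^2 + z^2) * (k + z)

k^4 - z^4

(k+z)(k-z) = k^2 - z^2; continue pairing.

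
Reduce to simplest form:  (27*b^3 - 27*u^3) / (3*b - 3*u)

Apply the difference-of-cubes factorisation and cancel (3*b - 3*u).

9*b^2 + 9*b*u + 9*u^2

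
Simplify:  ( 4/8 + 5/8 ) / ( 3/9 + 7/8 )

Numerator: 4/8 + 5/8 = 9/8
Denominator: 3/9 + 7/8 = 29/24
Divide: (9/8) · (24/29) = 27/29

27/29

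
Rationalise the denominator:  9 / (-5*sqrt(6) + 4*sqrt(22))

Multiply numerator and denominator by 5*sqrt(6) + 4*sqrt(22).
Denominator becomes 202; numerator becomes 45*sqrt(6) + 36*sqrt(22).

(45*sqrt(6) + 36*sqrt(22))/202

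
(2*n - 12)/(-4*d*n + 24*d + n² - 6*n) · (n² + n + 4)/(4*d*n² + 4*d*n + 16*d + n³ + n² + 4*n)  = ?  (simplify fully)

-2/(16*d² - n²)

Factor: 2*n - 12 = 2·(n - 6);  -4*d*n + 24*d + n² - 6*n = (-4*d + n)·(n - 6);  4*d*n² + 4*d*n + 16*d + n³ + n² + 4*n = (4*d + n)·(n² + n + 4)
Cancel the common factors (n² + n + 4), (n - 6).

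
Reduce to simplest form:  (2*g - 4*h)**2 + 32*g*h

4*(g + 2*h)**2

Expanding gives 4*g**2 + 16*g*h + 16*h**2, a perfect square.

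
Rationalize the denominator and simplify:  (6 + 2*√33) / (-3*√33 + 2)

Multiply numerator and denominator by 2 + 3*√33.
Denominator becomes -293; numerator becomes 22*√33 + 210.

(-210 - 22*√33)/293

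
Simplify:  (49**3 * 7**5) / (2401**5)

49**3 = 7**6; 7**5 = 7**5; 2401**5 = 7**20
Combine exponents: 7**(-9)

7**(-9)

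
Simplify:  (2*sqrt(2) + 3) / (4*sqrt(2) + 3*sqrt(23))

(-12*sqrt(2) - 16 + 6*sqrt(46) + 9*sqrt(23))/175

Multiply numerator and denominator by -3*sqrt(23) + 4*sqrt(2).
Denominator becomes -175; numerator becomes -9*sqrt(23) - 6*sqrt(46) + 16 + 12*sqrt(2).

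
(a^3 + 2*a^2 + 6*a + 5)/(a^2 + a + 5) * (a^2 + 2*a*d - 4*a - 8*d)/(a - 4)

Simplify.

Factor: a^3 + 2*a^2 + 6*a + 5 = (a^2 + a + 5)*(a + 1);  a^2 + 2*a*d - 4*a - 8*d = (a + 2*d)*(a - 4)
Cancel the common factors (a^2 + a + 5), (a - 4).

a^2 + 2*a*d + a + 2*d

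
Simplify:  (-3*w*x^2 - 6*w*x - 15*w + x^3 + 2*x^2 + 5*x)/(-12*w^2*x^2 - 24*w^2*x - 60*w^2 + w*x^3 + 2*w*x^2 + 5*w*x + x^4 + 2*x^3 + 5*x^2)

1/(4*w + x)

Factor: -3*w*x^2 - 6*w*x - 15*w + x^3 + 2*x^2 + 5*x = (x^2 + 2*x + 5)*(-3*w + x);  -12*w^2*x^2 - 24*w^2*x - 60*w^2 + w*x^3 + 2*w*x^2 + 5*w*x + x^4 + 2*x^3 + 5*x^2 = (x^2 + 2*x + 5)*(-3*w + x)*(4*w + x)
Cancel the common factors (x^2 + 2*x + 5), (-3*w + x).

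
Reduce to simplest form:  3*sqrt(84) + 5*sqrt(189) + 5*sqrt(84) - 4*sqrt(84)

3*sqrt(84) = 6*sqrt(21); 5*sqrt(189) = 15*sqrt(21); 5*sqrt(84) = 10*sqrt(21); 4*sqrt(84) = 8*sqrt(21)
Combine: (6 + 15 + 10 - 8)·sqrt(21) = 23*sqrt(21)

23*sqrt(21)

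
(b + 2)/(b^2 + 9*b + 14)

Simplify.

Factor: b^2 + 9*b + 14 = (b + 7)*(b + 2)
Cancel the common factor (b + 2).

1/(b + 7)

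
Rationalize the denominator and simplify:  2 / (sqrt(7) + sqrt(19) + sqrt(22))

Group as (sqrt(19) + sqrt(22)) + sqrt(7); multiply by (sqrt(19) + sqrt(22)) - sqrt(7), then rationalise the remaining surd.

(-sqrt(2926) + 2*sqrt(22) + 5*sqrt(19) + 17*sqrt(7))/129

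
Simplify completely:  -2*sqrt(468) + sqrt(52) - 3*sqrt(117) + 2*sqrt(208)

-11*sqrt(13)

2*sqrt(468) = 12*sqrt(13); sqrt(52) = 2*sqrt(13); 3*sqrt(117) = 9*sqrt(13); 2*sqrt(208) = 8*sqrt(13)
Combine: (-12 + 2 - 9 + 8)·sqrt(13) = -11*sqrt(13)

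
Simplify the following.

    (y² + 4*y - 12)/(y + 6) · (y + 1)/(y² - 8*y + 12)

(y + 1)/(y - 6)

Factor: y² + 4*y - 12 = (y + 6)·(y - 2);  y² - 8*y + 12 = (y - 6)·(y - 2)
Cancel the common factors (y - 2), (y + 6).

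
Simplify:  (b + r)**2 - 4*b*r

Expanding gives b**2 - 2*b*r + r**2, a perfect square.

(b - r)**2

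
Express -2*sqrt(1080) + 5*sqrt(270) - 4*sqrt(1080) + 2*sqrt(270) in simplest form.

2*sqrt(1080) = 12*sqrt(30); 5*sqrt(270) = 15*sqrt(30); 4*sqrt(1080) = 24*sqrt(30); 2*sqrt(270) = 6*sqrt(30)
Combine: (-12 + 15 - 24 + 6)·sqrt(30) = -15*sqrt(30)

-15*sqrt(30)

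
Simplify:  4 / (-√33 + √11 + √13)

(36*√33 + 124*√13 + 140*√11 + 88*√39)/491

Group as (√11 + √13) - √33; multiply by (√11 + √13) + √33, then rationalise the remaining surd.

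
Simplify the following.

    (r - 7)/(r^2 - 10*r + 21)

1/(r - 3)

Factor: r^2 - 10*r + 21 = (r - 3)*(r - 7)
Cancel the common factor (r - 7).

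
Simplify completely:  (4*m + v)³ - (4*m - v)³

Write as f((4*m),v) - f((4*m),-v) and expand.

2*v*(48*m² + v²)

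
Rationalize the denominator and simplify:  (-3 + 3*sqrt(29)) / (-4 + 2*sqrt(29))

(3*sqrt(29) + 81)/50

Multiply numerator and denominator by -2*sqrt(29) - 4.
Denominator becomes -100; numerator becomes -162 - 6*sqrt(29).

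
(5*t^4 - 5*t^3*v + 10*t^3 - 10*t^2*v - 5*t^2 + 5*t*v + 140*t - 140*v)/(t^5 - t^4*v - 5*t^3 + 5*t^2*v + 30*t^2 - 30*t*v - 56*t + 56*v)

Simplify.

5/(t - 2)

Factor: 5*t^4 - 5*t^3*v + 10*t^3 - 10*t^2*v - 5*t^2 + 5*t*v + 140*t - 140*v = 5*(t^2 - 2*t + 7)*(t - v)*(t + 4);  t^5 - t^4*v - 5*t^3 + 5*t^2*v + 30*t^2 - 30*t*v - 56*t + 56*v = (t^2 - 2*t + 7)*(t - v)*(t - 2)*(t + 4)
Cancel the common factors (t^2 - 2*t + 7), (t + 4), (t - v).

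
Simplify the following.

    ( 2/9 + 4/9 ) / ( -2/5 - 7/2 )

Numerator: 2/9 + 4/9 = 2/3
Denominator: -2/5 - 7/2 = -39/10
Divide: (2/3) · (-10/39) = -20/117

-20/117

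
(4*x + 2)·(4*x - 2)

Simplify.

Product of conjugates: (P+Q)(P-Q) = P^2 - Q^2.

16*x² - 4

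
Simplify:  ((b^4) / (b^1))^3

Inside the bracket: b^3
Raise to the power 3: b^9

b^9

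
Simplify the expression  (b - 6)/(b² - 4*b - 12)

Factor: b² - 4*b - 12 = (b - 6)·(b + 2)
Cancel the common factor (b - 6).

1/(b + 2)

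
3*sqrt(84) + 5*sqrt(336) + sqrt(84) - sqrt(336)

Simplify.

3*sqrt(84) = 6*sqrt(21); 5*sqrt(336) = 20*sqrt(21); sqrt(84) = 2*sqrt(21); sqrt(336) = 4*sqrt(21)
Combine: (6 + 20 + 2 - 4)·sqrt(21) = 24*sqrt(21)

24*sqrt(21)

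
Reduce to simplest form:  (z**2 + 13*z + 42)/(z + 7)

Factor: z**2 + 13*z + 42 = (z + 7)*(z + 6)
Cancel the common factor (z + 7).

z + 6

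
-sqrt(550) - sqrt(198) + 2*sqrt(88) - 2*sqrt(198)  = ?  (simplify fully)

sqrt(550) = 5*sqrt(22); sqrt(198) = 3*sqrt(22); 2*sqrt(88) = 4*sqrt(22); 2*sqrt(198) = 6*sqrt(22)
Combine: (-5 - 3 + 4 - 6)·sqrt(22) = -10*sqrt(22)

-10*sqrt(22)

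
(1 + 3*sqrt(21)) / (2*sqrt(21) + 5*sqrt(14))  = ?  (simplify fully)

(-126 - 2*sqrt(21) + 5*sqrt(14) + 105*sqrt(6))/266

Multiply numerator and denominator by -5*sqrt(14) + 2*sqrt(21).
Denominator becomes -266; numerator becomes -105*sqrt(6) - 5*sqrt(14) + 2*sqrt(21) + 126.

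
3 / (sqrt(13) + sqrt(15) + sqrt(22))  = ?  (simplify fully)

(-sqrt(4290) + 3*sqrt(22) + 10*sqrt(15) + 12*sqrt(13))/124

Group as (sqrt(13) + sqrt(15)) + sqrt(22); multiply by (sqrt(13) + sqrt(15)) - sqrt(22), then rationalise the remaining surd.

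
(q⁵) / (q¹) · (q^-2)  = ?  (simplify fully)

q²

Quotient: q⁴
Multiply by (q^-2): add exponents.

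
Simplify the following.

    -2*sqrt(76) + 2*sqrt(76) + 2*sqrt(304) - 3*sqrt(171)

-sqrt(19)

2*sqrt(76) = 4*sqrt(19); 2*sqrt(76) = 4*sqrt(19); 2*sqrt(304) = 8*sqrt(19); 3*sqrt(171) = 9*sqrt(19)
Combine: (-4 + 4 + 8 - 9)·sqrt(19) = -sqrt(19)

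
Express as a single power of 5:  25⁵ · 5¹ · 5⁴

25⁵ = 5^10; 5¹ = 5^1; 5⁴ = 5^4
Combine exponents: 5^15

5^15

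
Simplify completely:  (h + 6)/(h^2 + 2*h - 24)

1/(h - 4)

Factor: h^2 + 2*h - 24 = (h + 6)*(h - 4)
Cancel the common factor (h + 6).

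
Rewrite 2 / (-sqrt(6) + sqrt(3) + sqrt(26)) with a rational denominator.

Group as (sqrt(3) + sqrt(26)) - sqrt(6); multiply by (sqrt(3) + sqrt(26)) + sqrt(6), then rationalise the remaining surd.

(-58*sqrt(3) - 24*sqrt(13) + 46*sqrt(6) + 34*sqrt(26))/217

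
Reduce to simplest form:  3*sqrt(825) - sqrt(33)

3*sqrt(825) = 15*sqrt(33); sqrt(33) = sqrt(33)
Combine: (15 - 1)·sqrt(33) = 14*sqrt(33)

14*sqrt(33)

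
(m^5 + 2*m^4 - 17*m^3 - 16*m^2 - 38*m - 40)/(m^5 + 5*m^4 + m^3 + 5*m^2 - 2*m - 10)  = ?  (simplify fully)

(m - 4)/(m - 1)

Factor: m^5 + 2*m^4 - 17*m^3 - 16*m^2 - 38*m - 40 = (m - 4)*(m + 5)*(m^2 + 2)*(m + 1);  m^5 + 5*m^4 + m^3 + 5*m^2 - 2*m - 10 = (m - 1)*(m^2 + 2)*(m + 1)*(m + 5)
Cancel the common factors (m^2 + 2), (m + 1), (m + 5).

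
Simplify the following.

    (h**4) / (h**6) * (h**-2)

Quotient: (h**-2)
Multiply by (h**-2): add exponents.

h**(-4)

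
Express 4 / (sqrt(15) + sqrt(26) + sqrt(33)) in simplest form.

(-3*sqrt(1430) + 4*sqrt(33) + 11*sqrt(26) + 22*sqrt(15))/187

Group as (sqrt(26) + sqrt(33)) + sqrt(15); multiply by (sqrt(26) + sqrt(33)) - sqrt(15), then rationalise the remaining surd.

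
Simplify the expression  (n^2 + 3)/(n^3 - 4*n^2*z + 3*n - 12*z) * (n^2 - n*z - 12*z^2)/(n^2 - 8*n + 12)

Factor: n^3 - 4*n^2*z + 3*n - 12*z = (n - 4*z)*(n^2 + 3);  n^2 - n*z - 12*z^2 = (n - 4*z)*(n + 3*z);  n^2 - 8*n + 12 = (n - 2)*(n - 6)
Cancel the common factors (n^2 + 3), (n - 4*z).

(n + 3*z)/(n^2 - 8*n + 12)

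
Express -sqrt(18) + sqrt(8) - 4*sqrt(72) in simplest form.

-25*sqrt(2)

sqrt(18) = 3*sqrt(2); sqrt(8) = 2*sqrt(2); 4*sqrt(72) = 24*sqrt(2)
Combine: (-3 + 2 - 24)·sqrt(2) = -25*sqrt(2)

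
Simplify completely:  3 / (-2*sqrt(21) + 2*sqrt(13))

(-3*sqrt(21) - 3*sqrt(13))/16

Multiply numerator and denominator by 2*sqrt(13) + 2*sqrt(21).
Denominator becomes -32; numerator becomes 6*sqrt(13) + 6*sqrt(21).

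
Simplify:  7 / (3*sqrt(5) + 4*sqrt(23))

(-21*sqrt(5) + 28*sqrt(23))/323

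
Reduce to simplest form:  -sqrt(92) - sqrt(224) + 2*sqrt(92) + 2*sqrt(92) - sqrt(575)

-4*sqrt(14) + sqrt(23)

sqrt(92) = 2*sqrt(23); sqrt(224) = 4*sqrt(14); 2*sqrt(92) = 4*sqrt(23); 2*sqrt(92) = 4*sqrt(23); sqrt(575) = 5*sqrt(23)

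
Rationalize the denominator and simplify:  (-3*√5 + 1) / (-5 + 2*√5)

Multiply numerator and denominator by -5 - 2*√5.
Denominator becomes 5; numerator becomes 25 + 13*√5.

(25 + 13*√5)/5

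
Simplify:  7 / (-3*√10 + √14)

(-21*√10 - 7*√14)/76

Multiply numerator and denominator by √14 + 3*√10.
Denominator becomes -76; numerator becomes 7*√14 + 21*√10.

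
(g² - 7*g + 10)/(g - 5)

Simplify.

g - 2

Factor: g² - 7*g + 10 = (g - 5)·(g - 2)
Cancel the common factor (g - 5).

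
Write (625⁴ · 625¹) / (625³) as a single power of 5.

625⁴ = 5^16; 625¹ = 5^4; 625³ = 5^12
Combine exponents: 5^8

5^8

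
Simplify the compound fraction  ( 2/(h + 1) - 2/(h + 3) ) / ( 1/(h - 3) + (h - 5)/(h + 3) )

(4*h - 12)/(h^3 - 6*h^2 + 11*h + 18)

Numerator: 2/(h + 1) - 2/(h + 3) = 4/(h^2 + 4*h + 3)
Denominator: 1/(h - 3) + (h - 5)/(h + 3) = (h^2 - 7*h + 18)/(h^2 - 9)
Divide: (4/(h^2 + 4*h + 3)) · ((h^2 - 9)/(h^2 - 7*h + 18)) = (4*h - 12)/(h^3 - 6*h^2 + 11*h + 18)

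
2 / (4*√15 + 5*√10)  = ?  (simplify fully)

Multiply numerator and denominator by -4*√15 + 5*√10.
Denominator becomes 10; numerator becomes -8*√15 + 10*√10.

(-4*√15 + 5*√10)/5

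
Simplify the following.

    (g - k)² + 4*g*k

(g + k)²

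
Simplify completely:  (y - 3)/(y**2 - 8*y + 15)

1/(y - 5)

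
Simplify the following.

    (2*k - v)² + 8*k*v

After expansion: 4*k² + 4*k*v + v² — a perfect-square trinomial.

(2*k + v)²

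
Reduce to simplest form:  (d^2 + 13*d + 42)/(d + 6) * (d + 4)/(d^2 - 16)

Factor: d^2 + 13*d + 42 = (d + 7)*(d + 6);  d^2 - 16 = (d + 4)*(d - 4)
Cancel the common factors (d + 4), (d + 6).

(d + 7)/(d - 4)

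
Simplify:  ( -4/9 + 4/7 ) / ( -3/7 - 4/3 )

-8/111

Numerator: -4/9 + 4/7 = 8/63
Denominator: -3/7 - 4/3 = -37/21
Divide: (8/63) · (-21/37) = -8/111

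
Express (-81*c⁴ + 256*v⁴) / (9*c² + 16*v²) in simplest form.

-9*c² + 16*v²

-81*c⁴ + 256*v⁴ factors as (-3*c + 4*v)*(3*c + 4*v)*(9*c² + 16*v²).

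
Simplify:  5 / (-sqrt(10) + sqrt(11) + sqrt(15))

(-40*sqrt(10) + 15*sqrt(15) + 35*sqrt(11) + 25*sqrt(66))/202

Group as (sqrt(11) + sqrt(15)) - sqrt(10); multiply by (sqrt(11) + sqrt(15)) + sqrt(10), then rationalise the remaining surd.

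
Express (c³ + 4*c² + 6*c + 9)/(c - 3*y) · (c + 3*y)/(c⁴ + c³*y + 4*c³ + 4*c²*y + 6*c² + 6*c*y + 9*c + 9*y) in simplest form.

(-c - 3*y)/(-c² + 2*c*y + 3*y²)

Factor: c³ + 4*c² + 6*c + 9 = (c + 3)·(c² + c + 3);  c⁴ + c³*y + 4*c³ + 4*c²*y + 6*c² + 6*c*y + 9*c + 9*y = (c + y)·(c² + c + 3)·(c + 3)
Cancel the common factors (c² + c + 3), (c + 3).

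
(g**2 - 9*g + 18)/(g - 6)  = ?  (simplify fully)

g - 3

Factor: g**2 - 9*g + 18 = (g - 6)*(g - 3)
Cancel the common factor (g - 6).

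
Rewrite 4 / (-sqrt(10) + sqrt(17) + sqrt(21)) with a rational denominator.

(-28*sqrt(10) + 6*sqrt(21) + 14*sqrt(17) + 2*sqrt(3570))/161

Group as (sqrt(17) + sqrt(21)) - sqrt(10); multiply by (sqrt(17) + sqrt(21)) + sqrt(10), then rationalise the remaining surd.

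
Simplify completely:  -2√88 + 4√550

16*√22

2√88 = 4*√22; 4√550 = 20*√22
Combine: (-4 + 20)·√22 = 16*√22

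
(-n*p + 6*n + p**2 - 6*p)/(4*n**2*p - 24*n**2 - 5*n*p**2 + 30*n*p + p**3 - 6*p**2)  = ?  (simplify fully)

1/(-4*n + p)

Factor: -n*p + 6*n + p**2 - 6*p = (p - 6)*(-n + p);  4*n**2*p - 24*n**2 - 5*n*p**2 + 30*n*p + p**3 - 6*p**2 = (-4*n + p)*(p - 6)*(-n + p)
Cancel the common factors (p - 6), (-n + p).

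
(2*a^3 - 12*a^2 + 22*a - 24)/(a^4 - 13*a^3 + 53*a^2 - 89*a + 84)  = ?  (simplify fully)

Factor: 2*a^3 - 12*a^2 + 22*a - 24 = 2*(a^2 - 2*a + 3)*(a - 4);  a^4 - 13*a^3 + 53*a^2 - 89*a + 84 = (a^2 - 2*a + 3)*(a - 4)*(a - 7)
Cancel the common factors (a^2 - 2*a + 3), (a - 4).

2/(a - 7)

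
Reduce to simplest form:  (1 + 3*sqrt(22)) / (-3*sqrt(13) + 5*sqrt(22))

Multiply numerator and denominator by 3*sqrt(13) + 5*sqrt(22).
Denominator becomes 433; numerator becomes 3*sqrt(13) + 5*sqrt(22) + 9*sqrt(286) + 330.

(3*sqrt(13) + 5*sqrt(22) + 9*sqrt(286) + 330)/433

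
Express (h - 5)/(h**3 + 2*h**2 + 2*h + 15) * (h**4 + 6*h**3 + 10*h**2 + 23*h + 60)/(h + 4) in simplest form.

Factor: h**3 + 2*h**2 + 2*h + 15 = (h + 3)*(h**2 - h + 5);  h**4 + 6*h**3 + 10*h**2 + 23*h + 60 = (h + 4)*(h**2 - h + 5)*(h + 3)
Cancel the common factors (h**2 - h + 5), (h + 4), (h + 3).

h - 5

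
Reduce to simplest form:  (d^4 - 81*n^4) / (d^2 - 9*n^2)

d^2 + 9*n^2

Factor d^4 - (3*n)^4 and cancel (d^2 - 9*n^2).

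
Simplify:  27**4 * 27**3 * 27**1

27**4 = 3**12; 27**3 = 3**9; 27**1 = 3**3
Combine exponents: 3**24

3**24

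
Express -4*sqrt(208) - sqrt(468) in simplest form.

4*sqrt(208) = 16*sqrt(13); sqrt(468) = 6*sqrt(13)
Combine: (-16 - 6)·sqrt(13) = -22*sqrt(13)

-22*sqrt(13)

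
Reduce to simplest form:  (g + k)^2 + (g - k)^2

2*g^2 + 2*k^2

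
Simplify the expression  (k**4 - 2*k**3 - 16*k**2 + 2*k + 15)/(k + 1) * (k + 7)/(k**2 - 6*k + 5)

k**2 + 10*k + 21

Factor: k**4 - 2*k**3 - 16*k**2 + 2*k + 15 = (k - 5)*(k + 1)*(k - 1)*(k + 3);  k**2 - 6*k + 5 = (k - 1)*(k - 5)
Cancel the common factors (k - 1), (k + 1), (k - 5).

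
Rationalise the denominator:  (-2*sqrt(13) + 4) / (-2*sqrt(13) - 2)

Multiply numerator and denominator by -2 + 2*sqrt(13).
Denominator becomes -48; numerator becomes -60 + 12*sqrt(13).

(-sqrt(13) + 5)/4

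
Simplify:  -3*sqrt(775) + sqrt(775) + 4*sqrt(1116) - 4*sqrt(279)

3*sqrt(775) = 15*sqrt(31); sqrt(775) = 5*sqrt(31); 4*sqrt(1116) = 24*sqrt(31); 4*sqrt(279) = 12*sqrt(31)
Combine: (-15 + 5 + 24 - 12)·sqrt(31) = 2*sqrt(31)

2*sqrt(31)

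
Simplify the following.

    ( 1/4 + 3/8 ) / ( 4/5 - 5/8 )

Numerator: 1/4 + 3/8 = 5/8
Denominator: 4/5 - 5/8 = 7/40
Divide: (5/8) · (40/7) = 25/7

25/7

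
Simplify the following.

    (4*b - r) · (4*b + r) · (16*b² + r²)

Telescope via difference of squares: ((4*b)+r)((4*b)-r) = 16*b² - r², then repeat with the next factor.

256*b⁴ - r⁴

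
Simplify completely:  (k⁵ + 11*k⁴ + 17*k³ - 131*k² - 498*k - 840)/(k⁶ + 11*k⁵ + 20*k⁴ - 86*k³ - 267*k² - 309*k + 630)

(k - 4)/(k² - 4*k + 3)

Factor: k⁵ + 11*k⁴ + 17*k³ - 131*k² - 498*k - 840 = (k + 7)·(k² + 3*k + 6)·(k - 4)·(k + 5);  k⁶ + 11*k⁵ + 20*k⁴ - 86*k³ - 267*k² - 309*k + 630 = (k - 1)·(k + 5)·(k - 3)·(k² + 3*k + 6)·(k + 7)
Cancel the common factors (k² + 3*k + 6), (k + 7), (k + 5).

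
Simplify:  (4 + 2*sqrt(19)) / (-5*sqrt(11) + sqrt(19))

Multiply numerator and denominator by sqrt(19) + 5*sqrt(11).
Denominator becomes -256; numerator becomes 4*sqrt(19) + 38 + 20*sqrt(11) + 10*sqrt(209).

(-5*sqrt(209) - 10*sqrt(11) - 19 - 2*sqrt(19))/128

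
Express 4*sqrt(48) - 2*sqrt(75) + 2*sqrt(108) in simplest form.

4*sqrt(48) = 16*sqrt(3); 2*sqrt(75) = 10*sqrt(3); 2*sqrt(108) = 12*sqrt(3)
Combine: (16 - 10 + 12)·sqrt(3) = 18*sqrt(3)

18*sqrt(3)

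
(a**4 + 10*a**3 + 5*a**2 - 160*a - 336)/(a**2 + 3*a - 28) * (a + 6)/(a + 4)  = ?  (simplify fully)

Factor: a**4 + 10*a**3 + 5*a**2 - 160*a - 336 = (a + 3)*(a + 7)*(a + 4)*(a - 4);  a**2 + 3*a - 28 = (a + 7)*(a - 4)
Cancel the common factors (a + 7), (a + 4), (a - 4).

a**2 + 9*a + 18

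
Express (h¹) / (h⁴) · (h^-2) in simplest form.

h^(-5)

Quotient: (h^-3)
Multiply by (h^-2): add exponents.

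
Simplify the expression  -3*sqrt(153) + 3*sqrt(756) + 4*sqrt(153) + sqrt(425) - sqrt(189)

3*sqrt(153) = 9*sqrt(17); 3*sqrt(756) = 18*sqrt(21); 4*sqrt(153) = 12*sqrt(17); sqrt(425) = 5*sqrt(17); sqrt(189) = 3*sqrt(21)

8*sqrt(17) + 15*sqrt(21)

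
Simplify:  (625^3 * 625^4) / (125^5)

5^13

625^3 = 5^12; 625^4 = 5^16; 125^5 = 5^15
Combine exponents: 5^13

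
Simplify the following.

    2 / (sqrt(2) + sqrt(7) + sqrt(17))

(-6*sqrt(7) - 11*sqrt(2) + sqrt(238) + 4*sqrt(17))/2

Group as (sqrt(7) + sqrt(17)) + sqrt(2); multiply by (sqrt(7) + sqrt(17)) - sqrt(2), then rationalise the remaining surd.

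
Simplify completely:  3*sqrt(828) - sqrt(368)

14*sqrt(23)

3*sqrt(828) = 18*sqrt(23); sqrt(368) = 4*sqrt(23)
Combine: (18 - 4)·sqrt(23) = 14*sqrt(23)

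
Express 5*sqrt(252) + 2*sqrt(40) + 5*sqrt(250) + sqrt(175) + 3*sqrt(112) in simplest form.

29*sqrt(10) + 47*sqrt(7)

5*sqrt(252) = 30*sqrt(7); 2*sqrt(40) = 4*sqrt(10); 5*sqrt(250) = 25*sqrt(10); sqrt(175) = 5*sqrt(7); 3*sqrt(112) = 12*sqrt(7)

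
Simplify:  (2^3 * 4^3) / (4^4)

2^1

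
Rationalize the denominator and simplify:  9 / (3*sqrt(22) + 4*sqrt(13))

Multiply numerator and denominator by -4*sqrt(13) + 3*sqrt(22).
Denominator becomes -10; numerator becomes -36*sqrt(13) + 27*sqrt(22).

(-27*sqrt(22) + 36*sqrt(13))/10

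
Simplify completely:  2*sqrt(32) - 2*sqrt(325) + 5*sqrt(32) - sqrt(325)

-15*sqrt(13) + 28*sqrt(2)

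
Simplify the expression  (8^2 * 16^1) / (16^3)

2^(-2)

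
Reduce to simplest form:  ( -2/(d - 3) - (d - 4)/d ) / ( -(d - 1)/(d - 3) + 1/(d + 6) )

Numerator: -2/(d - 3) - (d - 4)/d = (-d**2 + 5*d - 12)/(d**2 - 3*d)
Denominator: -(d - 1)/(d - 3) + 1/(d + 6) = (-d**2 - 4*d + 3)/(d**2 + 3*d - 18)
Divide: ((-d**2 + 5*d - 12)/(d**2 - 3*d)) · ((d**2 + 3*d - 18)/(-d**2 - 4*d + 3)) = (d**3 + d**2 - 18*d + 72)/(d**3 + 4*d**2 - 3*d)

(d**3 + d**2 - 18*d + 72)/(d**3 + 4*d**2 - 3*d)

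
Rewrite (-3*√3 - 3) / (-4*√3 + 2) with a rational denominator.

Multiply numerator and denominator by 2 + 4*√3.
Denominator becomes -44; numerator becomes -42 - 18*√3.

(9*√3 + 21)/22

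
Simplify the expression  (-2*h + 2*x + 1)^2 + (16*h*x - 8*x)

(2*h + 2*x - 1)^2

Expanding gives 4*h^2 + 8*h*x - 4*h + 4*x^2 - 4*x + 1, a perfect square.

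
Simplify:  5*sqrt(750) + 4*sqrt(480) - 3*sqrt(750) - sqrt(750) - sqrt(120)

19*sqrt(30)

5*sqrt(750) = 25*sqrt(30); 4*sqrt(480) = 16*sqrt(30); 3*sqrt(750) = 15*sqrt(30); sqrt(750) = 5*sqrt(30); sqrt(120) = 2*sqrt(30)
Combine: (25 + 16 - 15 - 5 - 2)·sqrt(30) = 19*sqrt(30)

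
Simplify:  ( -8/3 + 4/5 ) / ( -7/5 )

4/3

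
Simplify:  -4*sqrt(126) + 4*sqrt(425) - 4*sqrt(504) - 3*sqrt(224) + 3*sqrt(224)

-36*sqrt(14) + 20*sqrt(17)

4*sqrt(126) = 12*sqrt(14); 4*sqrt(425) = 20*sqrt(17); 4*sqrt(504) = 24*sqrt(14); 3*sqrt(224) = 12*sqrt(14); 3*sqrt(224) = 12*sqrt(14)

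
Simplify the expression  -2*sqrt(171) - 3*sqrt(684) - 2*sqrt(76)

2*sqrt(171) = 6*sqrt(19); 3*sqrt(684) = 18*sqrt(19); 2*sqrt(76) = 4*sqrt(19)
Combine: (-6 - 18 - 4)·sqrt(19) = -28*sqrt(19)

-28*sqrt(19)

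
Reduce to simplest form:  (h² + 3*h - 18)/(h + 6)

h - 3

Factor: h² + 3*h - 18 = (h + 6)·(h - 3)
Cancel the common factor (h + 6).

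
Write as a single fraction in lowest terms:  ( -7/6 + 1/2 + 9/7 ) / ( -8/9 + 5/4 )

12/7

Numerator: -7/6 + 1/2 + 9/7 = 13/21
Denominator: -8/9 + 5/4 = 13/36
Divide: (13/21) · (36/13) = 12/7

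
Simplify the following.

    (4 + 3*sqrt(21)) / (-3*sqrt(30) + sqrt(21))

(-27*sqrt(70) - 12*sqrt(30) - 63 - 4*sqrt(21))/249

Multiply numerator and denominator by sqrt(21) + 3*sqrt(30).
Denominator becomes -249; numerator becomes 4*sqrt(21) + 63 + 12*sqrt(30) + 27*sqrt(70).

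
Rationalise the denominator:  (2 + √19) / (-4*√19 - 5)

Multiply numerator and denominator by -5 + 4*√19.
Denominator becomes -279; numerator becomes 3*√19 + 66.

(-22 - √19)/93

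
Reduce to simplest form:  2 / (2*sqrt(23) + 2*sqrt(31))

(-sqrt(23) + sqrt(31))/8

Multiply numerator and denominator by -2*sqrt(31) + 2*sqrt(23).
Denominator becomes -32; numerator becomes -4*sqrt(31) + 4*sqrt(23).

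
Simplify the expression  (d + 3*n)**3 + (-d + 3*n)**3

18*n*(d**2 + 3*n**2)

Binomially expand both and collect terms in (3*n), d.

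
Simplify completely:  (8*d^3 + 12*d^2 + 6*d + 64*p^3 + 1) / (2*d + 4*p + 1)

4*d^2 - 8*d*p + 4*d + 16*p^2 - 4*p + 1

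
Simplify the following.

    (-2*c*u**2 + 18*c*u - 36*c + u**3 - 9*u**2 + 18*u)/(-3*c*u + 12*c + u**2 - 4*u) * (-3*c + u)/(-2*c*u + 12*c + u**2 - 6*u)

(u - 3)/(u - 4)

Factor: -2*c*u**2 + 18*c*u - 36*c + u**3 - 9*u**2 + 18*u = (u - 3)*(-2*c + u)*(u - 6);  -3*c*u + 12*c + u**2 - 4*u = (u - 4)*(-3*c + u);  -2*c*u + 12*c + u**2 - 6*u = (u - 6)*(-2*c + u)
Cancel the common factors (-2*c + u), (-3*c + u), (u - 6).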